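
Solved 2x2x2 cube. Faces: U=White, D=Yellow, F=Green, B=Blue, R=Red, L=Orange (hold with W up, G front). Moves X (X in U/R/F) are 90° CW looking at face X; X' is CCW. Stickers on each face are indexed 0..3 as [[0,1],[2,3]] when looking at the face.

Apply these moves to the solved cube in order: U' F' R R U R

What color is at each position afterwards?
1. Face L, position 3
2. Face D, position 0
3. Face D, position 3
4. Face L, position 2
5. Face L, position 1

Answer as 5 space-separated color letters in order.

After move 1 (U'): U=WWWW F=OOGG R=GGRR B=RRBB L=BBOO
After move 2 (F'): F=OGOG U=WWGR R=YGYR D=BOYY L=BWOW
After move 3 (R): R=YYRG U=WGGG F=OOOY D=BBYR B=RRWB
After move 4 (R): R=RYGY U=WOGY F=OBOR D=BWYR B=GRGB
After move 5 (U): U=GWYO F=RYOR R=GRGY B=BWGB L=OBOW
After move 6 (R): R=GGYR U=GYYR F=RWOR D=BGYB B=OWWB
Query 1: L[3] = W
Query 2: D[0] = B
Query 3: D[3] = B
Query 4: L[2] = O
Query 5: L[1] = B

Answer: W B B O B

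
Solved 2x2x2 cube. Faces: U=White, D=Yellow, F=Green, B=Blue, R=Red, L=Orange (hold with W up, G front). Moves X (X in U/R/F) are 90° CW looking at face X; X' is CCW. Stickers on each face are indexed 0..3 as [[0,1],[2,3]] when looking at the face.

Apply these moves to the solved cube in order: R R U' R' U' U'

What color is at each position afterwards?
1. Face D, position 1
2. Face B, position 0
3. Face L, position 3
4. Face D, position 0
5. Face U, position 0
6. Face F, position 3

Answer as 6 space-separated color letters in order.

After move 1 (R): R=RRRR U=WGWG F=GYGY D=YBYB B=WBWB
After move 2 (R): R=RRRR U=WYWY F=GBGB D=YWYW B=GBGB
After move 3 (U'): U=YYWW F=OOGB R=GBRR B=RRGB L=GBOO
After move 4 (R'): R=BRGR U=YGWR F=OYGW D=YOYB B=WRWB
After move 5 (U'): U=GRYW F=GBGW R=OYGR B=BRWB L=WROO
After move 6 (U'): U=RWGY F=WRGW R=GBGR B=OYWB L=BROO
Query 1: D[1] = O
Query 2: B[0] = O
Query 3: L[3] = O
Query 4: D[0] = Y
Query 5: U[0] = R
Query 6: F[3] = W

Answer: O O O Y R W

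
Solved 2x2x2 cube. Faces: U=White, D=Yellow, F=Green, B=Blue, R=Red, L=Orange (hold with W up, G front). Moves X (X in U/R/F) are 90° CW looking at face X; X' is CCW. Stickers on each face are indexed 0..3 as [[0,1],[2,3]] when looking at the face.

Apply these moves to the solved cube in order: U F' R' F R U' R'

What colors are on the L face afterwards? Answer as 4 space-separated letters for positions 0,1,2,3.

Answer: W O O G

Derivation:
After move 1 (U): U=WWWW F=RRGG R=BBRR B=OOBB L=GGOO
After move 2 (F'): F=RGRG U=WWBR R=YBYR D=GOYY L=GWOW
After move 3 (R'): R=BRYY U=WBBO F=RWRR D=GGYG B=YOOB
After move 4 (F): F=RRRW U=WBWW R=BROY D=YBYG L=GGOG
After move 5 (R): R=OBYR U=WRWW F=RBRG D=YOYY B=WOBB
After move 6 (U'): U=RWWW F=GGRG R=RBYR B=OBBB L=WOOG
After move 7 (R'): R=BRRY U=RBWO F=GWRW D=YGYG B=YBOB
Query: L face = WOOG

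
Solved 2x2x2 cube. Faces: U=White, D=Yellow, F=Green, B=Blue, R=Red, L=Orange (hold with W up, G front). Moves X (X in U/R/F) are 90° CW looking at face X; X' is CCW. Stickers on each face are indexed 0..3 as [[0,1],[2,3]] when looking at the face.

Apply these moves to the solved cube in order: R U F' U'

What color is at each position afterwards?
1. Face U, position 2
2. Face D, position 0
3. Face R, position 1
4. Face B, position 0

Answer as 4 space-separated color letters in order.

Answer: W Y Y B

Derivation:
After move 1 (R): R=RRRR U=WGWG F=GYGY D=YBYB B=WBWB
After move 2 (U): U=WWGG F=RRGY R=WBRR B=OOWB L=GYOO
After move 3 (F'): F=RYRG U=WWWR R=BBYR D=YOYB L=GGOG
After move 4 (U'): U=WRWW F=GGRG R=RYYR B=BBWB L=OOOG
Query 1: U[2] = W
Query 2: D[0] = Y
Query 3: R[1] = Y
Query 4: B[0] = B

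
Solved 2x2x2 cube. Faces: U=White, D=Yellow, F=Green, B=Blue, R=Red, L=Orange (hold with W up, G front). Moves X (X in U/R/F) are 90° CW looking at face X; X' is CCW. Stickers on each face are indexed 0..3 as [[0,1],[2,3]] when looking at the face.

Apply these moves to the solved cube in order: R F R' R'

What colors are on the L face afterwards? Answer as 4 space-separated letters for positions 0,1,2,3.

After move 1 (R): R=RRRR U=WGWG F=GYGY D=YBYB B=WBWB
After move 2 (F): F=GGYY U=WGOO R=WRGR D=RRYB L=OYOB
After move 3 (R'): R=RRWG U=WWOW F=GGYO D=RGYY B=BBRB
After move 4 (R'): R=RGRW U=WROB F=GWYW D=RGYO B=YBGB
Query: L face = OYOB

Answer: O Y O B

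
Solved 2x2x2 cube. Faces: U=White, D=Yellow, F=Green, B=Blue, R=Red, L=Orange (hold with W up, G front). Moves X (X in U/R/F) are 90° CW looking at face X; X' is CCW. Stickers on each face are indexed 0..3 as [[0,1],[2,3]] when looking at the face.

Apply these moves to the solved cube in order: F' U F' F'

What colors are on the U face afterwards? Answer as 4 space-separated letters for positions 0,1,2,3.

After move 1 (F'): F=GGGG U=WWRR R=YRYR D=OOYY L=OWOW
After move 2 (U): U=RWRW F=YRGG R=BBYR B=OWBB L=GGOW
After move 3 (F'): F=RGYG U=RWBY R=OBOR D=GWYY L=GWOR
After move 4 (F'): F=GGRY U=RWOO R=WBGR D=WRYY L=GYOB
Query: U face = RWOO

Answer: R W O O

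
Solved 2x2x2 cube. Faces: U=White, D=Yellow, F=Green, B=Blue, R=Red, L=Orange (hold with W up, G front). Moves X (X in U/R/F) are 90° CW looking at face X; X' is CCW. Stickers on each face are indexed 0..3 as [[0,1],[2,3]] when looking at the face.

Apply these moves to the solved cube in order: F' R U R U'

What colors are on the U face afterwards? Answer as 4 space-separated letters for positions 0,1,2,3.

Answer: Y Y R G

Derivation:
After move 1 (F'): F=GGGG U=WWRR R=YRYR D=OOYY L=OWOW
After move 2 (R): R=YYRR U=WGRG F=GOGY D=OBYB B=RBWB
After move 3 (U): U=RWGG F=YYGY R=RBRR B=OWWB L=GOOW
After move 4 (R): R=RRRB U=RYGY F=YBGB D=OWYO B=GWWB
After move 5 (U'): U=YYRG F=GOGB R=YBRB B=RRWB L=GWOW
Query: U face = YYRG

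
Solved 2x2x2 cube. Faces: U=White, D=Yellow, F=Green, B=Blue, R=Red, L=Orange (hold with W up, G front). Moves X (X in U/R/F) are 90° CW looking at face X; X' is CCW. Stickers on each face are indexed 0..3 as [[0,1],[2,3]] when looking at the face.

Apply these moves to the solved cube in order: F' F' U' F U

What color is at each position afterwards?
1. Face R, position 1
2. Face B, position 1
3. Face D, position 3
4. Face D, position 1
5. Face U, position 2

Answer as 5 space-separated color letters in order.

Answer: R W Y G B

Derivation:
After move 1 (F'): F=GGGG U=WWRR R=YRYR D=OOYY L=OWOW
After move 2 (F'): F=GGGG U=WWYY R=OROR D=WWYY L=OROR
After move 3 (U'): U=WYWY F=ORGG R=GGOR B=ORBB L=BBOR
After move 4 (F): F=GOGR U=WYRB R=WGYR D=OGYY L=BWOW
After move 5 (U): U=RWBY F=WGGR R=ORYR B=BWBB L=GOOW
Query 1: R[1] = R
Query 2: B[1] = W
Query 3: D[3] = Y
Query 4: D[1] = G
Query 5: U[2] = B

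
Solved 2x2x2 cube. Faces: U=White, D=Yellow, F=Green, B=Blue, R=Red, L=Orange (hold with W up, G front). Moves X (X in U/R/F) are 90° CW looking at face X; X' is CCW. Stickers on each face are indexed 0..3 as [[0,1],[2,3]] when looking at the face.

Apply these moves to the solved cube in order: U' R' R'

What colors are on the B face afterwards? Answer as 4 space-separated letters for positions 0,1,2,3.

After move 1 (U'): U=WWWW F=OOGG R=GGRR B=RRBB L=BBOO
After move 2 (R'): R=GRGR U=WBWR F=OWGW D=YOYG B=YRYB
After move 3 (R'): R=RRGG U=WYWY F=OBGR D=YWYW B=GROB
Query: B face = GROB

Answer: G R O B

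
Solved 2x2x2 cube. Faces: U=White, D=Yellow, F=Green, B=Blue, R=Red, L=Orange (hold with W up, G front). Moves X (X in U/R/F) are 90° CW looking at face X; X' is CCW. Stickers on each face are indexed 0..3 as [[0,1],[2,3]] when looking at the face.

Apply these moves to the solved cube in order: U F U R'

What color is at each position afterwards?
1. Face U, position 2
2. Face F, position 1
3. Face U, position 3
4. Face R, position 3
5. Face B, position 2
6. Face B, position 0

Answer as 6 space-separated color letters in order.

After move 1 (U): U=WWWW F=RRGG R=BBRR B=OOBB L=GGOO
After move 2 (F): F=GRGR U=WWOG R=WBWR D=RBYY L=GYOY
After move 3 (U): U=OWGW F=WBGR R=OOWR B=GYBB L=GROY
After move 4 (R'): R=OROW U=OBGG F=WWGW D=RBYR B=YYBB
Query 1: U[2] = G
Query 2: F[1] = W
Query 3: U[3] = G
Query 4: R[3] = W
Query 5: B[2] = B
Query 6: B[0] = Y

Answer: G W G W B Y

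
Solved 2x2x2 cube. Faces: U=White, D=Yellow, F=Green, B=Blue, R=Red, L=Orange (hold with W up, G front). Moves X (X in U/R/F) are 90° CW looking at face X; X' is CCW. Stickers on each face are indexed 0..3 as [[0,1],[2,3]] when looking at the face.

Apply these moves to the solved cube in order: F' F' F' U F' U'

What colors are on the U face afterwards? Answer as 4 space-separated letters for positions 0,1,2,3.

After move 1 (F'): F=GGGG U=WWRR R=YRYR D=OOYY L=OWOW
After move 2 (F'): F=GGGG U=WWYY R=OROR D=WWYY L=OROR
After move 3 (F'): F=GGGG U=WWOO R=WRWR D=RRYY L=OYOY
After move 4 (U): U=OWOW F=WRGG R=BBWR B=OYBB L=GGOY
After move 5 (F'): F=RGWG U=OWBW R=RBRR D=GYYY L=GWOO
After move 6 (U'): U=WWOB F=GWWG R=RGRR B=RBBB L=OYOO
Query: U face = WWOB

Answer: W W O B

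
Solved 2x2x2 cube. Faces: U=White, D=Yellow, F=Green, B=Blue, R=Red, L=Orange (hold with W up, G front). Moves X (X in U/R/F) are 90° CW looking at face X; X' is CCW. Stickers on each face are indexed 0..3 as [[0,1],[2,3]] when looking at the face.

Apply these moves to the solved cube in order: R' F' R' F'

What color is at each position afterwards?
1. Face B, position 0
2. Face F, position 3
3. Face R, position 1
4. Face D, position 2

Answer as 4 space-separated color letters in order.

After move 1 (R'): R=RRRR U=WBWB F=GWGW D=YGYG B=YBYB
After move 2 (F'): F=WWGG U=WBRR R=GRYR D=OOYG L=OBOW
After move 3 (R'): R=RRGY U=WYRY F=WBGR D=OWYG B=GBOB
After move 4 (F'): F=BRWG U=WYRG R=WROY D=BWYG L=OYOR
Query 1: B[0] = G
Query 2: F[3] = G
Query 3: R[1] = R
Query 4: D[2] = Y

Answer: G G R Y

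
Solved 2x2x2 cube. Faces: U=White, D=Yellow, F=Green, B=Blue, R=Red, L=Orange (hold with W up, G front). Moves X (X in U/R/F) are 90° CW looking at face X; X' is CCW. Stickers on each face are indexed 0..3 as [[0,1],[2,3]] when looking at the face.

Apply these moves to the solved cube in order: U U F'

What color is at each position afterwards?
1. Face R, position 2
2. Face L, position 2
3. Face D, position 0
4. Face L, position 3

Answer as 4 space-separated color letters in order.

Answer: Y O R W

Derivation:
After move 1 (U): U=WWWW F=RRGG R=BBRR B=OOBB L=GGOO
After move 2 (U): U=WWWW F=BBGG R=OORR B=GGBB L=RROO
After move 3 (F'): F=BGBG U=WWOR R=YOYR D=ROYY L=RWOW
Query 1: R[2] = Y
Query 2: L[2] = O
Query 3: D[0] = R
Query 4: L[3] = W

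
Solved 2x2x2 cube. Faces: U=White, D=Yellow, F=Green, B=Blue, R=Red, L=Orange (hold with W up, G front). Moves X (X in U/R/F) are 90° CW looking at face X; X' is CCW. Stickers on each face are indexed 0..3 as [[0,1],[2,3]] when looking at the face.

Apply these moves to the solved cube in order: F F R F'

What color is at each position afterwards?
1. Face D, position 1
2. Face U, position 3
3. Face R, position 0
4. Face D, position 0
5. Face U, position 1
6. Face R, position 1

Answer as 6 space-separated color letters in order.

After move 1 (F): F=GGGG U=WWOO R=WRWR D=RRYY L=OYOY
After move 2 (F): F=GGGG U=WWYY R=OROR D=WWYY L=OROR
After move 3 (R): R=OORR U=WGYG F=GWGY D=WBYB B=YBWB
After move 4 (F'): F=WYGG U=WGOR R=BOWR D=RRYB L=OGOY
Query 1: D[1] = R
Query 2: U[3] = R
Query 3: R[0] = B
Query 4: D[0] = R
Query 5: U[1] = G
Query 6: R[1] = O

Answer: R R B R G O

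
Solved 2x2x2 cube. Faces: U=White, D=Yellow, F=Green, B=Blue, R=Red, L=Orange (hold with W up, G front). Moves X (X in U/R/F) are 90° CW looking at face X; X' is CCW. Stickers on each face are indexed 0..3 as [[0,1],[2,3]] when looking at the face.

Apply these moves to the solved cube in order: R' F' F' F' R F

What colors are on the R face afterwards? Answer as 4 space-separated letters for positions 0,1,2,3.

After move 1 (R'): R=RRRR U=WBWB F=GWGW D=YGYG B=YBYB
After move 2 (F'): F=WWGG U=WBRR R=GRYR D=OOYG L=OBOW
After move 3 (F'): F=WGWG U=WBGY R=OROR D=BWYG L=OROR
After move 4 (F'): F=GGWW U=WBOO R=WRBR D=RRYG L=OYOG
After move 5 (R): R=BWRR U=WGOW F=GRWG D=RYYY B=OBBB
After move 6 (F): F=WGGR U=WGGY R=OWWR D=RBYY L=OROY
Query: R face = OWWR

Answer: O W W R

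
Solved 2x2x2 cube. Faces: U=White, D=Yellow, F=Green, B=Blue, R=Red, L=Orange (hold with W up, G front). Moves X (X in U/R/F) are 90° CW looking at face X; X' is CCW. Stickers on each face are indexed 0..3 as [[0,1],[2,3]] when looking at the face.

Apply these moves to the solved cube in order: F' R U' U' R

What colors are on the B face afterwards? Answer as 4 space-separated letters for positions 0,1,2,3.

Answer: W O R B

Derivation:
After move 1 (F'): F=GGGG U=WWRR R=YRYR D=OOYY L=OWOW
After move 2 (R): R=YYRR U=WGRG F=GOGY D=OBYB B=RBWB
After move 3 (U'): U=GGWR F=OWGY R=GORR B=YYWB L=RBOW
After move 4 (U'): U=GRGW F=RBGY R=OWRR B=GOWB L=YYOW
After move 5 (R): R=RORW U=GBGY F=RBGB D=OWYG B=WORB
Query: B face = WORB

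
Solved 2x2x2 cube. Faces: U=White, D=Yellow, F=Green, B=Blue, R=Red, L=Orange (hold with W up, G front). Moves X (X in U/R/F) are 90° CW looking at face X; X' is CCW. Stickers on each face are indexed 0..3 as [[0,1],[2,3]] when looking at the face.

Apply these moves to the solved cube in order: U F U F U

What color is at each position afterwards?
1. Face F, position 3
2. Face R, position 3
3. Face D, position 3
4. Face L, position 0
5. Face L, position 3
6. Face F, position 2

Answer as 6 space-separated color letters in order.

Answer: B R Y G B R

Derivation:
After move 1 (U): U=WWWW F=RRGG R=BBRR B=OOBB L=GGOO
After move 2 (F): F=GRGR U=WWOG R=WBWR D=RBYY L=GYOY
After move 3 (U): U=OWGW F=WBGR R=OOWR B=GYBB L=GROY
After move 4 (F): F=GWRB U=OWYR R=GOWR D=WOYY L=GROB
After move 5 (U): U=YORW F=GORB R=GYWR B=GRBB L=GWOB
Query 1: F[3] = B
Query 2: R[3] = R
Query 3: D[3] = Y
Query 4: L[0] = G
Query 5: L[3] = B
Query 6: F[2] = R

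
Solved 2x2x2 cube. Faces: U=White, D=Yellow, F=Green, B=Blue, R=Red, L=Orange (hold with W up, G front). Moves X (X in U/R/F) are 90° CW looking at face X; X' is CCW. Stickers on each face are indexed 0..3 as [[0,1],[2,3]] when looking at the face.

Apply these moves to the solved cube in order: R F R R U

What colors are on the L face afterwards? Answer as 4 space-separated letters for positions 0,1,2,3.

After move 1 (R): R=RRRR U=WGWG F=GYGY D=YBYB B=WBWB
After move 2 (F): F=GGYY U=WGOO R=WRGR D=RRYB L=OYOB
After move 3 (R): R=GWRR U=WGOY F=GRYB D=RWYW B=OBGB
After move 4 (R): R=RGRW U=WROB F=GWYW D=RGYO B=YBGB
After move 5 (U): U=OWBR F=RGYW R=YBRW B=OYGB L=GWOB
Query: L face = GWOB

Answer: G W O B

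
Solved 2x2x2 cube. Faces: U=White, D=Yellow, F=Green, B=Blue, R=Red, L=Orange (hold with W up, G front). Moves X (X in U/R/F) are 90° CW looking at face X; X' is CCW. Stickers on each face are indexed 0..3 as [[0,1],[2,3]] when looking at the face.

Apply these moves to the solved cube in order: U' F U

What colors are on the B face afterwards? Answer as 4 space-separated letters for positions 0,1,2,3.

After move 1 (U'): U=WWWW F=OOGG R=GGRR B=RRBB L=BBOO
After move 2 (F): F=GOGO U=WWOB R=WGWR D=RGYY L=BYOY
After move 3 (U): U=OWBW F=WGGO R=RRWR B=BYBB L=GOOY
Query: B face = BYBB

Answer: B Y B B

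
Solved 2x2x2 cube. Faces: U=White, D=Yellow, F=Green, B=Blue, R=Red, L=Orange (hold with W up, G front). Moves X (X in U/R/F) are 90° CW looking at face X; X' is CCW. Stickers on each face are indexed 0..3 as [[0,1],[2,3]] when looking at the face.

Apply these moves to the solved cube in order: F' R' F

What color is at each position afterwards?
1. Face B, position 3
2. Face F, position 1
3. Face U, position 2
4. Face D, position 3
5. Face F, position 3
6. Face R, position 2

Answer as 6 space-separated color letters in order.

After move 1 (F'): F=GGGG U=WWRR R=YRYR D=OOYY L=OWOW
After move 2 (R'): R=RRYY U=WBRB F=GWGR D=OGYG B=YBOB
After move 3 (F): F=GGRW U=WBWW R=RRBY D=YRYG L=OOOG
Query 1: B[3] = B
Query 2: F[1] = G
Query 3: U[2] = W
Query 4: D[3] = G
Query 5: F[3] = W
Query 6: R[2] = B

Answer: B G W G W B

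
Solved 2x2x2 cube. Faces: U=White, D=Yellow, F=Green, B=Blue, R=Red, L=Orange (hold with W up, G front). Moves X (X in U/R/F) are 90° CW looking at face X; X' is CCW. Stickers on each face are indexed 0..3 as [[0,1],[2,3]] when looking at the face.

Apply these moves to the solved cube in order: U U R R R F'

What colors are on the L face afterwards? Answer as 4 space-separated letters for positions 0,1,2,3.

After move 1 (U): U=WWWW F=RRGG R=BBRR B=OOBB L=GGOO
After move 2 (U): U=WWWW F=BBGG R=OORR B=GGBB L=RROO
After move 3 (R): R=RORO U=WBWG F=BYGY D=YBYG B=WGWB
After move 4 (R): R=RROO U=WYWY F=BBGG D=YWYW B=GGBB
After move 5 (R): R=OROR U=WBWG F=BWGW D=YBYG B=YGYB
After move 6 (F'): F=WWBG U=WBOO R=BRYR D=ROYG L=RGOW
Query: L face = RGOW

Answer: R G O W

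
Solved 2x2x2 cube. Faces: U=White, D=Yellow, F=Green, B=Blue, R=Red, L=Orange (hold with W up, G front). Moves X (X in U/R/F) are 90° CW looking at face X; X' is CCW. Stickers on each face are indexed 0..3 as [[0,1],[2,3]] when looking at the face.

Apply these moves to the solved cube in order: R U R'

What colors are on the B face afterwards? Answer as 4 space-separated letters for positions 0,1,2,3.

Answer: B O B B

Derivation:
After move 1 (R): R=RRRR U=WGWG F=GYGY D=YBYB B=WBWB
After move 2 (U): U=WWGG F=RRGY R=WBRR B=OOWB L=GYOO
After move 3 (R'): R=BRWR U=WWGO F=RWGG D=YRYY B=BOBB
Query: B face = BOBB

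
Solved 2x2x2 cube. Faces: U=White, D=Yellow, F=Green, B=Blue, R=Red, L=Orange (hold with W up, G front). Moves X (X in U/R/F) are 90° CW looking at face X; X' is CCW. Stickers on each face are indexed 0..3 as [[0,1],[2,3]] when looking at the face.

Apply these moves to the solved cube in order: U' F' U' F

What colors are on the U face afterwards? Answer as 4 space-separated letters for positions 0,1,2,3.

After move 1 (U'): U=WWWW F=OOGG R=GGRR B=RRBB L=BBOO
After move 2 (F'): F=OGOG U=WWGR R=YGYR D=BOYY L=BWOW
After move 3 (U'): U=WRWG F=BWOG R=OGYR B=YGBB L=RROW
After move 4 (F): F=OBGW U=WRWR R=WGGR D=YOYY L=RBOO
Query: U face = WRWR

Answer: W R W R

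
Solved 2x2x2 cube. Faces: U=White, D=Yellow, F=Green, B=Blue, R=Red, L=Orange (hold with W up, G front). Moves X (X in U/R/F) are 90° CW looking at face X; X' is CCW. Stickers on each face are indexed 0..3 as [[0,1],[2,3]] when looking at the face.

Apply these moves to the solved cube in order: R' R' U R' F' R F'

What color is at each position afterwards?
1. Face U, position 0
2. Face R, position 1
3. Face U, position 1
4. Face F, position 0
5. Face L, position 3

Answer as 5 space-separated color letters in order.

After move 1 (R'): R=RRRR U=WBWB F=GWGW D=YGYG B=YBYB
After move 2 (R'): R=RRRR U=WYWY F=GBGB D=YWYW B=GBGB
After move 3 (U): U=WWYY F=RRGB R=GBRR B=OOGB L=GBOO
After move 4 (R'): R=BRGR U=WGYO F=RWGY D=YRYB B=WOWB
After move 5 (F'): F=WYRG U=WGBG R=RRYR D=BOYB L=GOOY
After move 6 (R): R=YRRR U=WYBG F=WORB D=BWYW B=GOGB
After move 7 (F'): F=OBWR U=WYYR R=WRBR D=OYYW L=GGOB
Query 1: U[0] = W
Query 2: R[1] = R
Query 3: U[1] = Y
Query 4: F[0] = O
Query 5: L[3] = B

Answer: W R Y O B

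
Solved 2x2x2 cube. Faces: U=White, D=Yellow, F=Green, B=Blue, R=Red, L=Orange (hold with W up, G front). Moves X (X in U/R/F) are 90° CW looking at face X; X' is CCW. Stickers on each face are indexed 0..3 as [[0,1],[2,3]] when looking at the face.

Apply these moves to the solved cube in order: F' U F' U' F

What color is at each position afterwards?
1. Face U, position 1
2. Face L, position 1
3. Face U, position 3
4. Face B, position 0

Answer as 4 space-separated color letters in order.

Answer: Y G W O

Derivation:
After move 1 (F'): F=GGGG U=WWRR R=YRYR D=OOYY L=OWOW
After move 2 (U): U=RWRW F=YRGG R=BBYR B=OWBB L=GGOW
After move 3 (F'): F=RGYG U=RWBY R=OBOR D=GWYY L=GWOR
After move 4 (U'): U=WYRB F=GWYG R=RGOR B=OBBB L=OWOR
After move 5 (F): F=YGGW U=WYRW R=RGBR D=ORYY L=OGOW
Query 1: U[1] = Y
Query 2: L[1] = G
Query 3: U[3] = W
Query 4: B[0] = O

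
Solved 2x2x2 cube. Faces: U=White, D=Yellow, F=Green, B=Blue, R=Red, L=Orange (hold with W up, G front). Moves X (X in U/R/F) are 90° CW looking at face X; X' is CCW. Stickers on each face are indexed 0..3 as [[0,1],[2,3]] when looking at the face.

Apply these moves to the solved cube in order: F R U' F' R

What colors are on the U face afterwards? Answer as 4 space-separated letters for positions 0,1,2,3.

After move 1 (F): F=GGGG U=WWOO R=WRWR D=RRYY L=OYOY
After move 2 (R): R=WWRR U=WGOG F=GRGY D=RBYB B=OBWB
After move 3 (U'): U=GGWO F=OYGY R=GRRR B=WWWB L=OBOY
After move 4 (F'): F=YYOG U=GGGR R=BRRR D=BYYB L=OOOW
After move 5 (R): R=RBRR U=GYGG F=YYOB D=BWYW B=RWGB
Query: U face = GYGG

Answer: G Y G G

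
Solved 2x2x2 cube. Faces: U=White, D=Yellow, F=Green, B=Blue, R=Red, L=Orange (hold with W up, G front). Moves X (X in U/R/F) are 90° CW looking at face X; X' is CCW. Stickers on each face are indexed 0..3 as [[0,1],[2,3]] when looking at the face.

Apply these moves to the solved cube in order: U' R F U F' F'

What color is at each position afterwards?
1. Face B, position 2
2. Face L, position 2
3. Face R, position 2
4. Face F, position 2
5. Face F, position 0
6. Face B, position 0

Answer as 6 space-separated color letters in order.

Answer: W O O G Y B

Derivation:
After move 1 (U'): U=WWWW F=OOGG R=GGRR B=RRBB L=BBOO
After move 2 (R): R=RGRG U=WOWG F=OYGY D=YBYR B=WRWB
After move 3 (F): F=GOYY U=WOOB R=WGGG D=RRYR L=BYOB
After move 4 (U): U=OWBO F=WGYY R=WRGG B=BYWB L=GOOB
After move 5 (F'): F=GYWY U=OWWG R=RRRG D=OBYR L=GOOB
After move 6 (F'): F=YYGW U=OWRR R=BROG D=OBYR L=GGOW
Query 1: B[2] = W
Query 2: L[2] = O
Query 3: R[2] = O
Query 4: F[2] = G
Query 5: F[0] = Y
Query 6: B[0] = B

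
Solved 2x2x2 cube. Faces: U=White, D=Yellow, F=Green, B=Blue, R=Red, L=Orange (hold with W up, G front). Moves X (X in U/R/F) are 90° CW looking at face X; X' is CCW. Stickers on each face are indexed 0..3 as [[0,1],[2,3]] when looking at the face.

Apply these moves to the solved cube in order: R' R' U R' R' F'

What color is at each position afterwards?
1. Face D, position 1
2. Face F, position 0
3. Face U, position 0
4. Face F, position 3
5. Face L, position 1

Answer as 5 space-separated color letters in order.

After move 1 (R'): R=RRRR U=WBWB F=GWGW D=YGYG B=YBYB
After move 2 (R'): R=RRRR U=WYWY F=GBGB D=YWYW B=GBGB
After move 3 (U): U=WWYY F=RRGB R=GBRR B=OOGB L=GBOO
After move 4 (R'): R=BRGR U=WGYO F=RWGY D=YRYB B=WOWB
After move 5 (R'): R=RRBG U=WWYW F=RGGO D=YWYY B=BORB
After move 6 (F'): F=GORG U=WWRB R=WRYG D=BOYY L=GWOY
Query 1: D[1] = O
Query 2: F[0] = G
Query 3: U[0] = W
Query 4: F[3] = G
Query 5: L[1] = W

Answer: O G W G W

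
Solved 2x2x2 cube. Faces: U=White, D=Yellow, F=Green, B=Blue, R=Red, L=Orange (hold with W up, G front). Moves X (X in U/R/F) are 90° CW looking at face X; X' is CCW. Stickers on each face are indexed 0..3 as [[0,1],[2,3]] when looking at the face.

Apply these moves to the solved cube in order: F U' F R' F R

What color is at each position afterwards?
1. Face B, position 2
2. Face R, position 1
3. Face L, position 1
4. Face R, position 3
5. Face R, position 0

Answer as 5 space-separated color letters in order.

Answer: B Y W R W

Derivation:
After move 1 (F): F=GGGG U=WWOO R=WRWR D=RRYY L=OYOY
After move 2 (U'): U=WOWO F=OYGG R=GGWR B=WRBB L=BBOY
After move 3 (F): F=GOGY U=WOYB R=WGOR D=WGYY L=BROR
After move 4 (R'): R=GRWO U=WBYW F=GOGB D=WOYY B=YRGB
After move 5 (F): F=GGBO U=WBRR R=YRWO D=WGYY L=BWOO
After move 6 (R): R=WYOR U=WGRO F=GGBY D=WGYY B=RRBB
Query 1: B[2] = B
Query 2: R[1] = Y
Query 3: L[1] = W
Query 4: R[3] = R
Query 5: R[0] = W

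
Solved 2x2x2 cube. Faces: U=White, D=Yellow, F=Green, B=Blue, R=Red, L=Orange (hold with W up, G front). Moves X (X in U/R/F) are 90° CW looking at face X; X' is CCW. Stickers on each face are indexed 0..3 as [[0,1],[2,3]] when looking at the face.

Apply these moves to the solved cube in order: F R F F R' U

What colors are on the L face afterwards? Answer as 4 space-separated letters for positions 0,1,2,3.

Answer: Y G O W

Derivation:
After move 1 (F): F=GGGG U=WWOO R=WRWR D=RRYY L=OYOY
After move 2 (R): R=WWRR U=WGOG F=GRGY D=RBYB B=OBWB
After move 3 (F): F=GGYR U=WGYY R=OWGR D=RWYB L=OROB
After move 4 (F): F=YGRG U=WGBR R=YWYR D=GOYB L=OROW
After move 5 (R'): R=WRYY U=WWBO F=YGRR D=GGYG B=BBOB
After move 6 (U): U=BWOW F=WRRR R=BBYY B=OROB L=YGOW
Query: L face = YGOW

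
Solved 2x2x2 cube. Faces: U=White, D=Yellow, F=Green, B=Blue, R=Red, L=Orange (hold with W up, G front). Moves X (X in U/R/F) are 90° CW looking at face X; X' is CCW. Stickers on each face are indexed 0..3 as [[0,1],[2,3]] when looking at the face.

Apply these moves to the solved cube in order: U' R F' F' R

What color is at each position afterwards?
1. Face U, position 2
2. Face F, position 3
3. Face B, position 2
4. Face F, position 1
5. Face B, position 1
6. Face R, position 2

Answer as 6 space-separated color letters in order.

Answer: B R O W R G

Derivation:
After move 1 (U'): U=WWWW F=OOGG R=GGRR B=RRBB L=BBOO
After move 2 (R): R=RGRG U=WOWG F=OYGY D=YBYR B=WRWB
After move 3 (F'): F=YYOG U=WORR R=BGYG D=BOYR L=BGOW
After move 4 (F'): F=YGYO U=WOBY R=OGBG D=GWYR L=BROR
After move 5 (R): R=BOGG U=WGBO F=YWYR D=GWYW B=YROB
Query 1: U[2] = B
Query 2: F[3] = R
Query 3: B[2] = O
Query 4: F[1] = W
Query 5: B[1] = R
Query 6: R[2] = G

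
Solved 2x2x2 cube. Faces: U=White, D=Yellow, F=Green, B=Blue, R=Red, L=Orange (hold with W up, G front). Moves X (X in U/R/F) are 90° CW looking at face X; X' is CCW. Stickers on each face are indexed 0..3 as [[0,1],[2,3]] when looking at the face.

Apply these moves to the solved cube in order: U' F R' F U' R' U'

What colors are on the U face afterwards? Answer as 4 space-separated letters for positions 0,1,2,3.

Answer: G O B W

Derivation:
After move 1 (U'): U=WWWW F=OOGG R=GGRR B=RRBB L=BBOO
After move 2 (F): F=GOGO U=WWOB R=WGWR D=RGYY L=BYOY
After move 3 (R'): R=GRWW U=WBOR F=GWGB D=ROYO B=YRGB
After move 4 (F): F=GGBW U=WBYY R=ORRW D=WGYO L=BROO
After move 5 (U'): U=BYWY F=BRBW R=GGRW B=ORGB L=YROO
After move 6 (R'): R=GWGR U=BGWO F=BYBY D=WRYW B=ORGB
After move 7 (U'): U=GOBW F=YRBY R=BYGR B=GWGB L=OROO
Query: U face = GOBW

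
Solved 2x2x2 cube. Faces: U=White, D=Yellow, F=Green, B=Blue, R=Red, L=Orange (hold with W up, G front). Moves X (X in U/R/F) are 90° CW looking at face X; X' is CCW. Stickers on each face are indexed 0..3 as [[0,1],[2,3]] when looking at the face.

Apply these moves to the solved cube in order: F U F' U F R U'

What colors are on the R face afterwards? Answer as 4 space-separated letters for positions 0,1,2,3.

After move 1 (F): F=GGGG U=WWOO R=WRWR D=RRYY L=OYOY
After move 2 (U): U=OWOW F=WRGG R=BBWR B=OYBB L=GGOY
After move 3 (F'): F=RGWG U=OWBW R=RBRR D=GYYY L=GWOO
After move 4 (U): U=BOWW F=RBWG R=OYRR B=GWBB L=RGOO
After move 5 (F): F=WRGB U=BOOG R=WYWR D=ROYY L=RGOY
After move 6 (R): R=WWRY U=BROB F=WOGY D=RBYG B=GWOB
After move 7 (U'): U=RBBO F=RGGY R=WORY B=WWOB L=GWOY
Query: R face = WORY

Answer: W O R Y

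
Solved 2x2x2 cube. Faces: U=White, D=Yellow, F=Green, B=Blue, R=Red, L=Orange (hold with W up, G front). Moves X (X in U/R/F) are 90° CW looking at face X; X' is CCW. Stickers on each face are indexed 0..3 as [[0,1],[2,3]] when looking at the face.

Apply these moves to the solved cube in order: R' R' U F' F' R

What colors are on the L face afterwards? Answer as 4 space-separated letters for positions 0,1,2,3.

After move 1 (R'): R=RRRR U=WBWB F=GWGW D=YGYG B=YBYB
After move 2 (R'): R=RRRR U=WYWY F=GBGB D=YWYW B=GBGB
After move 3 (U): U=WWYY F=RRGB R=GBRR B=OOGB L=GBOO
After move 4 (F'): F=RBRG U=WWGR R=WBYR D=BOYW L=GYOY
After move 5 (F'): F=BGRR U=WWWY R=OBBR D=YYYW L=GROG
After move 6 (R): R=BORB U=WGWR F=BYRW D=YGYO B=YOWB
Query: L face = GROG

Answer: G R O G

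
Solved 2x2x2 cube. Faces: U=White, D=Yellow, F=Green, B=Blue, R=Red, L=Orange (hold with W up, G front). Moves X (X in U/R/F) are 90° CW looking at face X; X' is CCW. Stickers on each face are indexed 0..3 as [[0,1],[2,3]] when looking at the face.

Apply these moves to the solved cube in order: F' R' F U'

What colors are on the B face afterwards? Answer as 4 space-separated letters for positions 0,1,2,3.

Answer: R R O B

Derivation:
After move 1 (F'): F=GGGG U=WWRR R=YRYR D=OOYY L=OWOW
After move 2 (R'): R=RRYY U=WBRB F=GWGR D=OGYG B=YBOB
After move 3 (F): F=GGRW U=WBWW R=RRBY D=YRYG L=OOOG
After move 4 (U'): U=BWWW F=OORW R=GGBY B=RROB L=YBOG
Query: B face = RROB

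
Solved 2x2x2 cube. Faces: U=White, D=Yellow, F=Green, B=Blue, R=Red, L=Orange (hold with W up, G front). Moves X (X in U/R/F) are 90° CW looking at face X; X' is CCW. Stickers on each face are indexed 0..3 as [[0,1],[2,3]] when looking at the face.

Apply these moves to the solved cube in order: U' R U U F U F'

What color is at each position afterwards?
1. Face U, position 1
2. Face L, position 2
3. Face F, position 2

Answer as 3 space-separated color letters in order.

Answer: G O O

Derivation:
After move 1 (U'): U=WWWW F=OOGG R=GGRR B=RRBB L=BBOO
After move 2 (R): R=RGRG U=WOWG F=OYGY D=YBYR B=WRWB
After move 3 (U): U=WWGO F=RGGY R=WRRG B=BBWB L=OYOO
After move 4 (U): U=GWOW F=WRGY R=BBRG B=OYWB L=RGOO
After move 5 (F): F=GWYR U=GWOG R=OBWG D=RBYR L=RYOB
After move 6 (U): U=OGGW F=OBYR R=OYWG B=RYWB L=GWOB
After move 7 (F'): F=BROY U=OGOW R=BYRG D=WBYR L=GWOG
Query 1: U[1] = G
Query 2: L[2] = O
Query 3: F[2] = O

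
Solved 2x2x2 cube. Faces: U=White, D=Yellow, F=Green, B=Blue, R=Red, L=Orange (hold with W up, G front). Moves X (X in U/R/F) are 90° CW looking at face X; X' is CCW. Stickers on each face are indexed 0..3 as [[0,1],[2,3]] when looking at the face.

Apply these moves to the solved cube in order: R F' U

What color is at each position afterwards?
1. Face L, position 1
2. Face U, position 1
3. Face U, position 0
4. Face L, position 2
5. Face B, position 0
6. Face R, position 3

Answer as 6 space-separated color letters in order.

After move 1 (R): R=RRRR U=WGWG F=GYGY D=YBYB B=WBWB
After move 2 (F'): F=YYGG U=WGRR R=BRYR D=OOYB L=OGOW
After move 3 (U): U=RWRG F=BRGG R=WBYR B=OGWB L=YYOW
Query 1: L[1] = Y
Query 2: U[1] = W
Query 3: U[0] = R
Query 4: L[2] = O
Query 5: B[0] = O
Query 6: R[3] = R

Answer: Y W R O O R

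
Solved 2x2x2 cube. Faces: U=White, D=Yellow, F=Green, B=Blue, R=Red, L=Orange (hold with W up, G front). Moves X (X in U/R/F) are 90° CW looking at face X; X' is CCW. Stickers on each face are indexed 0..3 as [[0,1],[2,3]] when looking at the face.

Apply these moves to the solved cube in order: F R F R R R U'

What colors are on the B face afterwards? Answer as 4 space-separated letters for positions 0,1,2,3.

After move 1 (F): F=GGGG U=WWOO R=WRWR D=RRYY L=OYOY
After move 2 (R): R=WWRR U=WGOG F=GRGY D=RBYB B=OBWB
After move 3 (F): F=GGYR U=WGYY R=OWGR D=RWYB L=OROB
After move 4 (R): R=GORW U=WGYR F=GWYB D=RWYO B=YBGB
After move 5 (R): R=RGWO U=WWYB F=GWYO D=RGYY B=RBGB
After move 6 (R): R=WROG U=WWYO F=GGYY D=RGYR B=BBWB
After move 7 (U'): U=WOWY F=ORYY R=GGOG B=WRWB L=BBOB
Query: B face = WRWB

Answer: W R W B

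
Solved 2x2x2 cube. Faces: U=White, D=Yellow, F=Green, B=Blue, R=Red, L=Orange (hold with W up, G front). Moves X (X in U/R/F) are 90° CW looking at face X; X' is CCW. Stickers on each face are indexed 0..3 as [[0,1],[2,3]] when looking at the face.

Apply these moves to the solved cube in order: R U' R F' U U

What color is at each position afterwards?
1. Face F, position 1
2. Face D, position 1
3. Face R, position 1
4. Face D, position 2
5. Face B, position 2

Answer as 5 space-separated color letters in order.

After move 1 (R): R=RRRR U=WGWG F=GYGY D=YBYB B=WBWB
After move 2 (U'): U=GGWW F=OOGY R=GYRR B=RRWB L=WBOO
After move 3 (R): R=RGRY U=GOWY F=OBGB D=YWYR B=WRGB
After move 4 (F'): F=BBOG U=GORR R=WGYY D=BOYR L=WYOW
After move 5 (U): U=RGRO F=WGOG R=WRYY B=WYGB L=BBOW
After move 6 (U): U=RROG F=WROG R=WYYY B=BBGB L=WGOW
Query 1: F[1] = R
Query 2: D[1] = O
Query 3: R[1] = Y
Query 4: D[2] = Y
Query 5: B[2] = G

Answer: R O Y Y G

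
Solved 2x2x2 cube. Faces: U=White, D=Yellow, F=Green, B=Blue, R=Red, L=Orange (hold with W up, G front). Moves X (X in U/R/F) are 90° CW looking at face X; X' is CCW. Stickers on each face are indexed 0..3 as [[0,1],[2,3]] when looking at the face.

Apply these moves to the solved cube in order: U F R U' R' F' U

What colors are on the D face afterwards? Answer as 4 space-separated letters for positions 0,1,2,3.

After move 1 (U): U=WWWW F=RRGG R=BBRR B=OOBB L=GGOO
After move 2 (F): F=GRGR U=WWOG R=WBWR D=RBYY L=GYOY
After move 3 (R): R=WWRB U=WROR F=GBGY D=RBYO B=GOWB
After move 4 (U'): U=RRWO F=GYGY R=GBRB B=WWWB L=GOOY
After move 5 (R'): R=BBGR U=RWWW F=GRGO D=RYYY B=OWBB
After move 6 (F'): F=ROGG U=RWBG R=YBRR D=OYYY L=GWOW
After move 7 (U): U=BRGW F=YBGG R=OWRR B=GWBB L=ROOW
Query: D face = OYYY

Answer: O Y Y Y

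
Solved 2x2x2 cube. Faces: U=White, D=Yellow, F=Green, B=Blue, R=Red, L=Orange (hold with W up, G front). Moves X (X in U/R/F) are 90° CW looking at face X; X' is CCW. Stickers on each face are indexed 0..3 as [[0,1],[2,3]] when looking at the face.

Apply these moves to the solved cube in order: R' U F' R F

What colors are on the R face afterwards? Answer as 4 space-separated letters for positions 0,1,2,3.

Answer: Y G G B

Derivation:
After move 1 (R'): R=RRRR U=WBWB F=GWGW D=YGYG B=YBYB
After move 2 (U): U=WWBB F=RRGW R=YBRR B=OOYB L=GWOO
After move 3 (F'): F=RWRG U=WWYR R=GBYR D=WOYG L=GBOB
After move 4 (R): R=YGRB U=WWYG F=RORG D=WYYO B=ROWB
After move 5 (F): F=RRGO U=WWBB R=YGGB D=RYYO L=GWOY
Query: R face = YGGB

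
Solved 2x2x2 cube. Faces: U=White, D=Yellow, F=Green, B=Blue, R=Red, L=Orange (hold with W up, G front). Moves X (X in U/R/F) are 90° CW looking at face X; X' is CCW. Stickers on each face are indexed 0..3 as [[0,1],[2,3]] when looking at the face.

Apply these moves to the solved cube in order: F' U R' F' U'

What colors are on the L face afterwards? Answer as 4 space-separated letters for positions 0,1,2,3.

After move 1 (F'): F=GGGG U=WWRR R=YRYR D=OOYY L=OWOW
After move 2 (U): U=RWRW F=YRGG R=BBYR B=OWBB L=GGOW
After move 3 (R'): R=BRBY U=RBRO F=YWGW D=ORYG B=YWOB
After move 4 (F'): F=WWYG U=RBBB R=RROY D=GWYG L=GOOR
After move 5 (U'): U=BBRB F=GOYG R=WWOY B=RROB L=YWOR
Query: L face = YWOR

Answer: Y W O R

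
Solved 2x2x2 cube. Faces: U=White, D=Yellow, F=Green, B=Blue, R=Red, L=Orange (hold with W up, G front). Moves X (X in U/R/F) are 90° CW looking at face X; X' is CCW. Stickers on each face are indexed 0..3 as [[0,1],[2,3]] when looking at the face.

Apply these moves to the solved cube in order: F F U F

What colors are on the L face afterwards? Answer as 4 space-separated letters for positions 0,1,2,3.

Answer: G W O W

Derivation:
After move 1 (F): F=GGGG U=WWOO R=WRWR D=RRYY L=OYOY
After move 2 (F): F=GGGG U=WWYY R=OROR D=WWYY L=OROR
After move 3 (U): U=YWYW F=ORGG R=BBOR B=ORBB L=GGOR
After move 4 (F): F=GOGR U=YWRG R=YBWR D=OBYY L=GWOW
Query: L face = GWOW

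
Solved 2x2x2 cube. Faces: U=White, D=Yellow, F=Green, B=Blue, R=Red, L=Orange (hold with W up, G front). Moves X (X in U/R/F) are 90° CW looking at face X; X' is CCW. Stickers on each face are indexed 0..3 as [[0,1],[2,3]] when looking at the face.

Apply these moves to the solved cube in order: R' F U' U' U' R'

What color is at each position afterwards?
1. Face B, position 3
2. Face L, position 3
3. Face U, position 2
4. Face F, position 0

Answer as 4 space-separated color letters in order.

After move 1 (R'): R=RRRR U=WBWB F=GWGW D=YGYG B=YBYB
After move 2 (F): F=GGWW U=WBOO R=WRBR D=RRYG L=OYOG
After move 3 (U'): U=BOWO F=OYWW R=GGBR B=WRYB L=YBOG
After move 4 (U'): U=OOBW F=YBWW R=OYBR B=GGYB L=WROG
After move 5 (U'): U=OWOB F=WRWW R=YBBR B=OYYB L=GGOG
After move 6 (R'): R=BRYB U=OYOO F=WWWB D=RRYW B=GYRB
Query 1: B[3] = B
Query 2: L[3] = G
Query 3: U[2] = O
Query 4: F[0] = W

Answer: B G O W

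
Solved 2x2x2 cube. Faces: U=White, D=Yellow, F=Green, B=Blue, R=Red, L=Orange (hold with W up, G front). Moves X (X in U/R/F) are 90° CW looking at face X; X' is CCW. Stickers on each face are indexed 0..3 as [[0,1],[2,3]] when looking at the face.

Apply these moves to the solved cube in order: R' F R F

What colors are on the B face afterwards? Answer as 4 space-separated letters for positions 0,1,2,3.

Answer: O B B B

Derivation:
After move 1 (R'): R=RRRR U=WBWB F=GWGW D=YGYG B=YBYB
After move 2 (F): F=GGWW U=WBOO R=WRBR D=RRYG L=OYOG
After move 3 (R): R=BWRR U=WGOW F=GRWG D=RYYY B=OBBB
After move 4 (F): F=WGGR U=WGGY R=OWWR D=RBYY L=OROY
Query: B face = OBBB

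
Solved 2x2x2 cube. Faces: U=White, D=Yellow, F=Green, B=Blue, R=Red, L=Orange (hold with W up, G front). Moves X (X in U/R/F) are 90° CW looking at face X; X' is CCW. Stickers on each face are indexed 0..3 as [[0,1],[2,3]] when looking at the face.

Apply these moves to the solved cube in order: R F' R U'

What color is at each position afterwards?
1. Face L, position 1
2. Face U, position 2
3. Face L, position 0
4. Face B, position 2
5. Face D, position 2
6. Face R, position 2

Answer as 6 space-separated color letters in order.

After move 1 (R): R=RRRR U=WGWG F=GYGY D=YBYB B=WBWB
After move 2 (F'): F=YYGG U=WGRR R=BRYR D=OOYB L=OGOW
After move 3 (R): R=YBRR U=WYRG F=YOGB D=OWYW B=RBGB
After move 4 (U'): U=YGWR F=OGGB R=YORR B=YBGB L=RBOW
Query 1: L[1] = B
Query 2: U[2] = W
Query 3: L[0] = R
Query 4: B[2] = G
Query 5: D[2] = Y
Query 6: R[2] = R

Answer: B W R G Y R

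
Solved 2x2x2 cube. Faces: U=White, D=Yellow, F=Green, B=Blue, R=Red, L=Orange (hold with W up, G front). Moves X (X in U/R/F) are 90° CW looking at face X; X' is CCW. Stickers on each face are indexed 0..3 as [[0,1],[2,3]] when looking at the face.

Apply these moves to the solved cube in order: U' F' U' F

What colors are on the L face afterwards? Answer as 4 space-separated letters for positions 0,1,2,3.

Answer: R B O O

Derivation:
After move 1 (U'): U=WWWW F=OOGG R=GGRR B=RRBB L=BBOO
After move 2 (F'): F=OGOG U=WWGR R=YGYR D=BOYY L=BWOW
After move 3 (U'): U=WRWG F=BWOG R=OGYR B=YGBB L=RROW
After move 4 (F): F=OBGW U=WRWR R=WGGR D=YOYY L=RBOO
Query: L face = RBOO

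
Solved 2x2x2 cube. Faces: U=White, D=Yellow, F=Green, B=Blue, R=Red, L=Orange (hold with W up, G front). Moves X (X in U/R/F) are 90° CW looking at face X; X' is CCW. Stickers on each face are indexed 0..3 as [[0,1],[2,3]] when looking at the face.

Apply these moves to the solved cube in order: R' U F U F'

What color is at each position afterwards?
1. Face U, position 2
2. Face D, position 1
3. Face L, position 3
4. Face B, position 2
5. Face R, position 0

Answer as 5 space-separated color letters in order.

After move 1 (R'): R=RRRR U=WBWB F=GWGW D=YGYG B=YBYB
After move 2 (U): U=WWBB F=RRGW R=YBRR B=OOYB L=GWOO
After move 3 (F): F=GRWR U=WWOW R=BBBR D=RYYG L=GYOG
After move 4 (U): U=OWWW F=BBWR R=OOBR B=GYYB L=GROG
After move 5 (F'): F=BRBW U=OWOB R=YORR D=RGYG L=GWOW
Query 1: U[2] = O
Query 2: D[1] = G
Query 3: L[3] = W
Query 4: B[2] = Y
Query 5: R[0] = Y

Answer: O G W Y Y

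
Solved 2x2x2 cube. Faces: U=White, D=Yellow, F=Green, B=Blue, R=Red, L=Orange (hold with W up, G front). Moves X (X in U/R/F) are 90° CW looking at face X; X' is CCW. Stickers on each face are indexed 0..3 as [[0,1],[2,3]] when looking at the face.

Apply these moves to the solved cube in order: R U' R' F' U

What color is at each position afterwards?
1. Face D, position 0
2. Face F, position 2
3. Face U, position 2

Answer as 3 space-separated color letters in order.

After move 1 (R): R=RRRR U=WGWG F=GYGY D=YBYB B=WBWB
After move 2 (U'): U=GGWW F=OOGY R=GYRR B=RRWB L=WBOO
After move 3 (R'): R=YRGR U=GWWR F=OGGW D=YOYY B=BRBB
After move 4 (F'): F=GWOG U=GWYG R=ORYR D=BOYY L=WROW
After move 5 (U): U=YGGW F=OROG R=BRYR B=WRBB L=GWOW
Query 1: D[0] = B
Query 2: F[2] = O
Query 3: U[2] = G

Answer: B O G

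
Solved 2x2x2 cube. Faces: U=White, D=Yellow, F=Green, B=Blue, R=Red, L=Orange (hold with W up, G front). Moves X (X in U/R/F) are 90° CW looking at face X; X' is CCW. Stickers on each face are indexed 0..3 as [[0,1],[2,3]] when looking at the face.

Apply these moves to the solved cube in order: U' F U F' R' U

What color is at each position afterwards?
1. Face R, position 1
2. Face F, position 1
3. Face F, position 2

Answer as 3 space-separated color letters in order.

After move 1 (U'): U=WWWW F=OOGG R=GGRR B=RRBB L=BBOO
After move 2 (F): F=GOGO U=WWOB R=WGWR D=RGYY L=BYOY
After move 3 (U): U=OWBW F=WGGO R=RRWR B=BYBB L=GOOY
After move 4 (F'): F=GOWG U=OWRW R=GRRR D=OYYY L=GWOB
After move 5 (R'): R=RRGR U=OBRB F=GWWW D=OOYG B=YYYB
After move 6 (U): U=ROBB F=RRWW R=YYGR B=GWYB L=GWOB
Query 1: R[1] = Y
Query 2: F[1] = R
Query 3: F[2] = W

Answer: Y R W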